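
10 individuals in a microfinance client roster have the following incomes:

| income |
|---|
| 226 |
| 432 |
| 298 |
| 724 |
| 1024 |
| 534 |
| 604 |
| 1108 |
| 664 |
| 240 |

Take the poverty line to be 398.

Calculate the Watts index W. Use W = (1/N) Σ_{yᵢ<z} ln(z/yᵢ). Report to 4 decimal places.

Incomes under z: 226, 240, 298 (q = 3 of N = 10).
Log gaps: ln(398/226) = 0.5659; ln(398/240) = 0.5058; ln(398/298) = 0.2894.
W = 1.361089 / 10 = 0.1361.

0.1361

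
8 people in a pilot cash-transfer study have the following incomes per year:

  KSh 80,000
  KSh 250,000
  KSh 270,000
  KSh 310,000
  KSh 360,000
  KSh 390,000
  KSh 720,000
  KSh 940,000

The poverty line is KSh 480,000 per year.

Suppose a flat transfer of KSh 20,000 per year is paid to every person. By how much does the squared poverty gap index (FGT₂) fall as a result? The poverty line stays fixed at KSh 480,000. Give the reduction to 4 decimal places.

Before: below the line — KSh 80,000, KSh 250,000, KSh 270,000, KSh 310,000, KSh 360,000, KSh 390,000; squared poverty gap index (FGT₂) = 0.167318.
After the KSh 20,000 transfer: below the line — KSh 100,000, KSh 270,000, KSh 290,000, KSh 330,000, KSh 380,000, KSh 410,000; squared poverty gap index (FGT₂) = 0.142144.
Reduction = 0.167318 − 0.142144 = 0.0252.

0.0252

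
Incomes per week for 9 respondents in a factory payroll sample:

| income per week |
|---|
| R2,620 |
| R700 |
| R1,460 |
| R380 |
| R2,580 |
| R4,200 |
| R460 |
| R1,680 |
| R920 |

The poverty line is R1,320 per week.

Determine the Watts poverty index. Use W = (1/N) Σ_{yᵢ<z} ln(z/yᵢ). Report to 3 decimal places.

0.366

Incomes under z: R380, R460, R700, R920 (q = 4 of N = 9).
Log gaps: ln(1320/380) = 1.2452; ln(1320/460) = 1.0542; ln(1320/700) = 0.6343; ln(1320/920) = 0.3610.
W = 3.294696 / 9 = 0.366.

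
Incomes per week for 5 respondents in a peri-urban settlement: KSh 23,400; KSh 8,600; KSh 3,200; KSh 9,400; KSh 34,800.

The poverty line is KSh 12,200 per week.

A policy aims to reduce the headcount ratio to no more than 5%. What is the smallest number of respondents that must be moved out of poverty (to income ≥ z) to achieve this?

3

Currently q = 3 of N = 5 are below the line (H = 0.600).
A headcount ratio of at most 5% allows at most ⌊0.05 × 5⌋ = 0 poor respondents.
So at least 3 − 0 = 3 must be lifted.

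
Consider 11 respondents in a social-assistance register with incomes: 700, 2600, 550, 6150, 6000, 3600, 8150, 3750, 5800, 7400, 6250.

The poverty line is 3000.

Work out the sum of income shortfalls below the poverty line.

5150

Below z: 550, 700, 2600 (q = 3 of N = 11).
Individual gaps: 3000−550 = 2450; 3000−700 = 2300; 3000−2600 = 400.
Aggregate gap = 5150.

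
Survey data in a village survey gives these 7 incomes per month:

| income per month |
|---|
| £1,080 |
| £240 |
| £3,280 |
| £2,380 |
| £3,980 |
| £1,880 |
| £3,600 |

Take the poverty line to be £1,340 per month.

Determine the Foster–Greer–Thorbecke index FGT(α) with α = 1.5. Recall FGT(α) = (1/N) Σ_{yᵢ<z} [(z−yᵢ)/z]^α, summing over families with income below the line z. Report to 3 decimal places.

Poor units: £240, £1,080 (q = 2 of N = 7).
Gap ratios (z−y)/z: (1340−240)/1340 = 0.8209; (1340−1080)/1340 = 0.1940.
Raised to α = 1.5: 0.74376; 0.08547.
Sum = 0.829226; FGT(1.5) = 0.829226 / 7 = 0.118.

0.118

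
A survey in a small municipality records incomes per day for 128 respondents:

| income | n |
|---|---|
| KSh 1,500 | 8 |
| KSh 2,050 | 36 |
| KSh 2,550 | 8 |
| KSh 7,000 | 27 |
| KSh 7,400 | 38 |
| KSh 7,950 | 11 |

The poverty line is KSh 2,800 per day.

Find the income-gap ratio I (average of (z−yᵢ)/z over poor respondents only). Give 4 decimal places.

0.2706

Poor units: 8×KSh 1,500, 36×KSh 2,050, 8×KSh 2,550 (q = 52 of N = 128).
Relative gaps: 0.4643 (×8), 0.2679 (×36), 0.0893 (×8); sum = 14.071429.
The income-gap ratio divides by q (the poor only): 14.071429 / 52 = 0.2706.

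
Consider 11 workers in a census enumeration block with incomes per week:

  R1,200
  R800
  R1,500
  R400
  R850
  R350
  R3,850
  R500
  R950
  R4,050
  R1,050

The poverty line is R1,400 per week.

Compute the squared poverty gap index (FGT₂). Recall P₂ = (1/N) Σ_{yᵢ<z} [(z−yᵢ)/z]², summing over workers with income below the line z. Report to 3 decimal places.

Below z: R350, R400, R500, R800, R850, R950, R1,050, R1,200 (q = 8 of N = 11).
Relative gaps: (1400−350)/1400 = 0.7500; (1400−400)/1400 = 0.7143; (1400−500)/1400 = 0.6429; (1400−800)/1400 = 0.4286; (1400−850)/1400 = 0.3929; (1400−950)/1400 = 0.3214; (1400−1050)/1400 = 0.2500; (1400−1200)/1400 = 0.1429.
Squared: 0.5625; 0.5102; 0.4133; 0.1837; 0.1543; 0.1033; 0.0625; 0.0204.
Sum = 2.010204; P₂ = 2.010204 / 11 = 0.183.

0.183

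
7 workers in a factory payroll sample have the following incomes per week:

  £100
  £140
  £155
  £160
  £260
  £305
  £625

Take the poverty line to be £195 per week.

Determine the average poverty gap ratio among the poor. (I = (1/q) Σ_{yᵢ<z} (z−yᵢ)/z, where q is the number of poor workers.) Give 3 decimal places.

0.288

Poor units: £100, £140, £155, £160 (q = 4 of N = 7).
Shortfall ratios (z−y)/z: 0.4872, 0.2821, 0.2051, 0.1795; sum = 1.153846.
The income-gap ratio divides by q (the poor only): 1.153846 / 4 = 0.288.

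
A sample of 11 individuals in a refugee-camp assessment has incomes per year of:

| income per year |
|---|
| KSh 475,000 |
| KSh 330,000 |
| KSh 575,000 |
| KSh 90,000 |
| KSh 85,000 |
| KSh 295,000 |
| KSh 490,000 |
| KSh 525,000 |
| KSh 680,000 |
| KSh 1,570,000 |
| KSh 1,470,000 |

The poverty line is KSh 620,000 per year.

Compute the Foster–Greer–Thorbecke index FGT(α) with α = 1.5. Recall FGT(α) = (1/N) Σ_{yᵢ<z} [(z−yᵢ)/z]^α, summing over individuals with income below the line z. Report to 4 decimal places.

Below z: KSh 85,000, KSh 90,000, KSh 295,000, KSh 330,000, KSh 475,000, KSh 490,000, KSh 525,000, KSh 575,000 (q = 8 of N = 11).
Relative gaps: (620000−85000)/620000 = 0.8629; (620000−90000)/620000 = 0.8548; (620000−295000)/620000 = 0.5242; (620000−330000)/620000 = 0.4677; (620000−475000)/620000 = 0.2339; (620000−490000)/620000 = 0.2097; (620000−525000)/620000 = 0.1532; (620000−575000)/620000 = 0.0726.
Raised to α = 1.5: 0.80157; 0.79036; 0.37952; 0.31990; 0.11310; 0.09601; 0.05998; 0.01955.
Sum = 2.580000; FGT(1.5) = 2.580000 / 11 = 0.2345.

0.2345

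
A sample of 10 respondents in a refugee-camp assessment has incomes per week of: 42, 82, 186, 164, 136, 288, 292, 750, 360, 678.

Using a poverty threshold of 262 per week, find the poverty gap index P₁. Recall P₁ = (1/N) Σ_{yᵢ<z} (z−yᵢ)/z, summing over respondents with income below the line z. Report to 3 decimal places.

0.267

Incomes under z: 42, 82, 136, 164, 186 (q = 5 of N = 10).
Normalized shortfalls: (262−42)/262 = 0.8397; (262−82)/262 = 0.6870; (262−136)/262 = 0.4809; (262−164)/262 = 0.3740; (262−186)/262 = 0.2901.
Σ = 2.671756. Dividing by the full population N = 10 gives P₁ = 0.267.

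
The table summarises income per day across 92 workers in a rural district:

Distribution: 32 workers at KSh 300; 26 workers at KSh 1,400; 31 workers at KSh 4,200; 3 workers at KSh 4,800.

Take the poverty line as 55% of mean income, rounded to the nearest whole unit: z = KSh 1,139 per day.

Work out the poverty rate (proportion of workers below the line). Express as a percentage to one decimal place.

32 of the 92 workers have income below KSh 1,139.
H = 32/92 = 34.8%.

34.8%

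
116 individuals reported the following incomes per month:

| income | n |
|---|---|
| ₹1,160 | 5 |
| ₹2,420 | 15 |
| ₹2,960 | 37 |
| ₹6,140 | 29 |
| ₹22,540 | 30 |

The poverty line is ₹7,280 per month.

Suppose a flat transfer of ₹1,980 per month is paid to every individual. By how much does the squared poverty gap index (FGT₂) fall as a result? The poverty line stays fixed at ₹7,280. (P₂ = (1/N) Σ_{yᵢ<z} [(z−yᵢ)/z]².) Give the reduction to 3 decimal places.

Before: below the line — 5×₹1,160, 15×₹2,420, 37×₹2,960, 29×₹6,140; squared poverty gap index (FGT₂) = 0.20654.
After the ₹1,980 transfer: below the line — 5×₹3,140, 15×₹4,400, 37×₹4,940; squared poverty gap index (FGT₂) = 0.06713.
Reduction = 0.20654 − 0.06713 = 0.139.

0.139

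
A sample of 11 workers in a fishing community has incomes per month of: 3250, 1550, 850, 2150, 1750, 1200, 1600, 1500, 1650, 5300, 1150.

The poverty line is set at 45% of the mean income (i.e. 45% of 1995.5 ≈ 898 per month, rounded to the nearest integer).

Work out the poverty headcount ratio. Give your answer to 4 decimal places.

0.0909

1 of the 11 workers have income below 898.
H = 1/11 = 0.0909.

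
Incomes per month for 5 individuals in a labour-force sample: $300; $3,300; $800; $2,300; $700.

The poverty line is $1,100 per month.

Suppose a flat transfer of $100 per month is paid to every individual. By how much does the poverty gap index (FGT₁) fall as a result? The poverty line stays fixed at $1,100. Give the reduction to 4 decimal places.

0.0545

Before: below the line — $300, $700, $800; poverty gap index (FGT₁) = 0.272727.
After the $100 transfer: below the line — $400, $800, $900; poverty gap index (FGT₁) = 0.218182.
Reduction = 0.272727 − 0.218182 = 0.0545.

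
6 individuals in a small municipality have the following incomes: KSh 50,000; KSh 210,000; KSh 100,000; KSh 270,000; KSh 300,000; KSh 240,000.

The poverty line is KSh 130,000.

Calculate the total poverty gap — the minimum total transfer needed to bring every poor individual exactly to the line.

KSh 110,000

Incomes under z: KSh 50,000, KSh 100,000 (q = 2 of N = 6).
Individual gaps: 130000−50000 = 80000; 130000−100000 = 30000.
Aggregate gap = KSh 110,000.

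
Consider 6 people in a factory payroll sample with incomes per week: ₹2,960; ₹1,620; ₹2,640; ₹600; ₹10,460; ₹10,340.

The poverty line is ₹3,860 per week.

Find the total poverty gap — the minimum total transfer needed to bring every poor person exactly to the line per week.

₹7,620

Below the line: ₹600, ₹1,620, ₹2,640, ₹2,960 (q = 4 of N = 6).
Individual gaps: 3860−600 = 3260; 3860−1620 = 2240; 3860−2640 = 1220; 3860−2960 = 900.
Aggregate gap = ₹7,620.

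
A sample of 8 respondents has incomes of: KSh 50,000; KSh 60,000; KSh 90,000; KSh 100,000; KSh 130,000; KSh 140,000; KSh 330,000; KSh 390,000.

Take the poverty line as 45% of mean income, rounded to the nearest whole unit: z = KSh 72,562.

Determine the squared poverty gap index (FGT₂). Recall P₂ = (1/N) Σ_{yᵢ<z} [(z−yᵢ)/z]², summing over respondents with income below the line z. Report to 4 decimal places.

Incomes under z: KSh 50,000, KSh 60,000 (q = 2 of N = 8).
Relative gaps: (72562−50000)/72562 = 0.3109; (72562−60000)/72562 = 0.1731.
Squared: 0.0967; 0.0300.
Sum = 0.126651; P₂ = 0.126651 / 8 = 0.0158.

0.0158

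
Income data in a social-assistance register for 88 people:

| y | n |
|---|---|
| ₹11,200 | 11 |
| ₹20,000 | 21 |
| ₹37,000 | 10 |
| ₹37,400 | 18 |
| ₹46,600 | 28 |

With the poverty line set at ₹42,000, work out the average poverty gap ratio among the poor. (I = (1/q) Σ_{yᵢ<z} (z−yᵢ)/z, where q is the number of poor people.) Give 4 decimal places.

Below z: 11×₹11,200, 21×₹20,000, 10×₹37,000, 18×₹37,400 (q = 60 of N = 88).
Shortfall ratios (z−y)/z: 0.7333 (×11), 0.5238 (×21), 0.1190 (×10), 0.1095 (×18); sum = 22.228571.
I averages over the q = 60 poor units only: 22.228571 / 60 = 0.3705.

0.3705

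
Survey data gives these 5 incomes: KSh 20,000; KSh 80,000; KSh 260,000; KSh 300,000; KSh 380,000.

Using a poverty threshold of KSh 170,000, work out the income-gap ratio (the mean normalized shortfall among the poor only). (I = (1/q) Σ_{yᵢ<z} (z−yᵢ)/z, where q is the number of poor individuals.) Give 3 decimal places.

0.706

Below the line: KSh 20,000, KSh 80,000 (q = 2 of N = 5).
Relative gaps: 0.8824, 0.5294; sum = 1.411765.
I averages over the q = 2 poor units only: 1.411765 / 2 = 0.706.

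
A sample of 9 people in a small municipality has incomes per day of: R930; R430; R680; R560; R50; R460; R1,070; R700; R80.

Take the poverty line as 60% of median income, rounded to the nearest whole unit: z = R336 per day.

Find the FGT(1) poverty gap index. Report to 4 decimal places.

Poor units: R50, R80 (q = 2 of N = 9).
Gap ratios (z−y)/z: (336−50)/336 = 0.8512; (336−80)/336 = 0.7619.
Sum of shortfalls = 1.613095; P₁ averages over all N: 1.613095 / 9 = 0.1792.

0.1792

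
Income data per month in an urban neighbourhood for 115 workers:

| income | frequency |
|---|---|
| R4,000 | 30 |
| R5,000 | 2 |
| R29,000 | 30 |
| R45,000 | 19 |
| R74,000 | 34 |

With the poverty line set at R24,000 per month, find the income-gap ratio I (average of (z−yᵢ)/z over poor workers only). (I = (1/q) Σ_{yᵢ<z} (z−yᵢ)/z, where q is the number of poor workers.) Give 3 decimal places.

Poor units: 30×R4,000, 2×R5,000 (q = 32 of N = 115).
Shortfall ratios (z−y)/z: 0.8333 (×30), 0.7917 (×2); sum = 26.583333.
The income-gap ratio divides by q (the poor only): 26.583333 / 32 = 0.831.

0.831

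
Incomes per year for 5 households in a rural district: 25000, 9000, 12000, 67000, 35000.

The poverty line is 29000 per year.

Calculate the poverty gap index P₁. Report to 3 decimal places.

Below the line: 9000, 12000, 25000 (q = 3 of N = 5).
Normalized shortfalls: (29000−9000)/29000 = 0.6897; (29000−12000)/29000 = 0.5862; (29000−25000)/29000 = 0.1379.
Σ = 1.413793. Dividing by the full population N = 5 gives P₁ = 0.283.

0.283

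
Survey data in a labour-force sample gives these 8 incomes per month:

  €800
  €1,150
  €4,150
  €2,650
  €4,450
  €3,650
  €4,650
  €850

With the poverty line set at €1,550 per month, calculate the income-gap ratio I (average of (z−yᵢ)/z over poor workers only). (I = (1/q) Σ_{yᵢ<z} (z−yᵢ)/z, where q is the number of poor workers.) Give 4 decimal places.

Incomes under z: €800, €850, €1,150 (q = 3 of N = 8).
Shortfall ratios (z−y)/z: 0.4839, 0.4516, 0.2581; sum = 1.193548.
I averages over the q = 3 poor units only: 1.193548 / 3 = 0.3978.

0.3978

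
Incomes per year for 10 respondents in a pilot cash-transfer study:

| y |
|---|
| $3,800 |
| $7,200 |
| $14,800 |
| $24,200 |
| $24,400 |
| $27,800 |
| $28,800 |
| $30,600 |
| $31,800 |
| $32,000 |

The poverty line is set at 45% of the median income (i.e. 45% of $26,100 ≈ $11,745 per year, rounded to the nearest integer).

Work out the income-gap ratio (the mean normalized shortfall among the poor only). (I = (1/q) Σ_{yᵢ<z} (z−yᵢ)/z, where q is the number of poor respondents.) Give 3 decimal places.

0.532

Below the line: $3,800, $7,200 (q = 2 of N = 10).
Relative gaps: 0.6765, 0.3870; sum = 1.063431.
I averages over the q = 2 poor units only: 1.063431 / 2 = 0.532.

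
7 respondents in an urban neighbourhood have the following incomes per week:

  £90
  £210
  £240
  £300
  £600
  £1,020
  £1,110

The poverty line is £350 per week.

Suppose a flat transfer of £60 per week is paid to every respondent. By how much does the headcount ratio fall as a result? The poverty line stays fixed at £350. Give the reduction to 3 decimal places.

Before: below the line — £90, £210, £240, £300; headcount ratio = 0.57143.
After the £60 transfer: below the line — £150, £270, £300; headcount ratio = 0.42857.
Reduction = 0.57143 − 0.42857 = 0.143.

0.143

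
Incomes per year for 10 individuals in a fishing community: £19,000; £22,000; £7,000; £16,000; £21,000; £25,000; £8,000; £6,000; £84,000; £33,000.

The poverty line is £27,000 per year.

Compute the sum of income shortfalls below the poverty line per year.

£92,000

Incomes under z: £6,000, £7,000, £8,000, £16,000, £19,000, £21,000, £22,000, £25,000 (q = 8 of N = 10).
Individual gaps: 27000−6000 = 21000; 27000−7000 = 20000; 27000−8000 = 19000; 27000−16000 = 11000; 27000−19000 = 8000; 27000−21000 = 6000; 27000−22000 = 5000; 27000−25000 = 2000.
Aggregate gap = £92,000.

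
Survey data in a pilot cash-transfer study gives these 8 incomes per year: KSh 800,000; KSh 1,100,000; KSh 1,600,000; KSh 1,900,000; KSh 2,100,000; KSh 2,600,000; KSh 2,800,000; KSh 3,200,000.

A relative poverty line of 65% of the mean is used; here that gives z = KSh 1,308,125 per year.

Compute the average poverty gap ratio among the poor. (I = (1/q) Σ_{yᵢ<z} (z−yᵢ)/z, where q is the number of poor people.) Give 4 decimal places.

Incomes under z: KSh 800,000, KSh 1,100,000 (q = 2 of N = 8).
Shortfall ratios (z−y)/z: 0.3884, 0.1591; sum = 0.547539.
I averages over the q = 2 poor units only: 0.547539 / 2 = 0.2738.

0.2738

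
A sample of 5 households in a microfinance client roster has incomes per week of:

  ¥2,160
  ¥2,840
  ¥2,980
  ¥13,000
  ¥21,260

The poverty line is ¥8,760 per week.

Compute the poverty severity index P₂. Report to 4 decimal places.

Below the line: ¥2,160, ¥2,840, ¥2,980 (q = 3 of N = 5).
Shortfall ratios: (8760−2160)/8760 = 0.7534; (8760−2840)/8760 = 0.6758; (8760−2980)/8760 = 0.6598.
Squared: 0.5676; 0.4567; 0.4354.
Sum = 1.459712; P₂ = 1.459712 / 5 = 0.2919.

0.2919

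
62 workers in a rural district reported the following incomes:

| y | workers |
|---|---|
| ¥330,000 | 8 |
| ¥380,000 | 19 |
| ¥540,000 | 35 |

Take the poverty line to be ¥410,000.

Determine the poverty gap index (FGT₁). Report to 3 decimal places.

Incomes under z: 8×¥330,000, 19×¥380,000 (q = 27 of N = 62).
Normalized shortfalls: (410000−330000)/410000 = 0.1951 (×8); (410000−380000)/410000 = 0.0732 (×19).
Sum of shortfalls = 2.951220; P₁ averages over all N: 2.951220 / 62 = 0.048.

0.048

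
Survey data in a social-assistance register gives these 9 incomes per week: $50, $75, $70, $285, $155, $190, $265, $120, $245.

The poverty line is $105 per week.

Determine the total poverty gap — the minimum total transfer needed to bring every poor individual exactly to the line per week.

Poor units: $50, $70, $75 (q = 3 of N = 9).
Individual gaps: 105−50 = 55; 105−70 = 35; 105−75 = 30.
Aggregate gap = $120.

$120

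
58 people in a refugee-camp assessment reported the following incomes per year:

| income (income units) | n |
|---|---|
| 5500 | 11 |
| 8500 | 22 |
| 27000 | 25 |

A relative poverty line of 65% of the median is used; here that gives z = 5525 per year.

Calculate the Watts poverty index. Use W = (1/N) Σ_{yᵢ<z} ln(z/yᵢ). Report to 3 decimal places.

0.001

Below the line: 11×5500 (q = 11 of N = 58).
ln(z/y) terms: ln(5525/5500) = 0.0045 (×11).
W = 0.049887 / 58 = 0.001.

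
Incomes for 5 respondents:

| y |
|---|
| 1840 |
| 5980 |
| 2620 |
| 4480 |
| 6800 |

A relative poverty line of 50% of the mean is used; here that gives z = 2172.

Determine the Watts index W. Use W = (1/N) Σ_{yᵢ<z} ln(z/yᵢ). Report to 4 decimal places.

0.0332

Below z: 1840 (q = 1 of N = 5).
Log gaps: ln(2172/1840) = 0.1659.
W = 0.165883 / 5 = 0.0332.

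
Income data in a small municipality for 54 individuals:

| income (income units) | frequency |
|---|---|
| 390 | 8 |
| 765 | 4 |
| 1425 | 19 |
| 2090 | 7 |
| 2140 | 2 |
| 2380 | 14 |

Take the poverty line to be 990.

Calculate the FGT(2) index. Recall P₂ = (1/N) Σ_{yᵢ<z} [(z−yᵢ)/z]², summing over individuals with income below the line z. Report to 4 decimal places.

Below the line: 8×390, 4×765 (q = 12 of N = 54).
Shortfall ratios: (990−390)/990 = 0.6061 (×8); (990−765)/990 = 0.2273 (×4).
Squared: 0.3673 (×8); 0.0517 (×4).
Sum = 3.145087; P₂ = 3.145087 / 54 = 0.0582.

0.0582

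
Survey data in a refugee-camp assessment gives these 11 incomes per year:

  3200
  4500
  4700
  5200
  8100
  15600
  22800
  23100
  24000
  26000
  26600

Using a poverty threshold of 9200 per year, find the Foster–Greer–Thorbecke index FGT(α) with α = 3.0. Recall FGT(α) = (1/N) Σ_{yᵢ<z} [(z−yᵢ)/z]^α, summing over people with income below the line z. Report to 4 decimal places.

Poor units: 3200, 4500, 4700, 5200, 8100 (q = 5 of N = 11).
Gap ratios (z−y)/z: (9200−3200)/9200 = 0.6522; (9200−4500)/9200 = 0.5109; (9200−4700)/9200 = 0.4891; (9200−5200)/9200 = 0.4348; (9200−8100)/9200 = 0.1196.
Raised to α = 3.0: 0.27739; 0.13333; 0.11702; 0.08219; 0.00171.
Sum = 0.611643; FGT(3.0) = 0.611643 / 11 = 0.0556.

0.0556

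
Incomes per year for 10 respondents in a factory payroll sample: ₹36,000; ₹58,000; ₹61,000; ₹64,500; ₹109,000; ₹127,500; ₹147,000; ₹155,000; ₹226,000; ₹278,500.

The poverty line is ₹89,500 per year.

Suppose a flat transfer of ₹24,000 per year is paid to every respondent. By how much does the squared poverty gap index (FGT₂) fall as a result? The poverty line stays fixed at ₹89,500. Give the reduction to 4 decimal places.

Before: below the line — ₹36,000, ₹58,000, ₹61,000, ₹64,500; squared poverty gap index (FGT₂) = 0.066062.
After the ₹24,000 transfer: below the line — ₹60,000, ₹82,000, ₹85,000, ₹88,500; squared poverty gap index (FGT₂) = 0.011832.
Reduction = 0.066062 − 0.011832 = 0.0542.

0.0542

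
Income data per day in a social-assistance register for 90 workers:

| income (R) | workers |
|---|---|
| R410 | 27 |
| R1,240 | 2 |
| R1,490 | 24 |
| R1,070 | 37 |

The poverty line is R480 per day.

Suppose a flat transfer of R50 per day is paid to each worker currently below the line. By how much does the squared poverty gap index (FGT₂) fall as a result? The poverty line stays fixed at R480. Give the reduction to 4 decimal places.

0.0059

Before: below the line — 27×R410; squared poverty gap index (FGT₂) = 0.006380.
After the R50 transfer: below the line — 27×R460; squared poverty gap index (FGT₂) = 0.000521.
Reduction = 0.006380 − 0.000521 = 0.0059.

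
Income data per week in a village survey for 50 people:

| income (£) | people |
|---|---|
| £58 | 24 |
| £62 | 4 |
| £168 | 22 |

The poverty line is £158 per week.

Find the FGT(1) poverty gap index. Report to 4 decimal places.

0.3524

Below the line: 24×£58, 4×£62 (q = 28 of N = 50).
Normalized shortfalls: (158−58)/158 = 0.6329 (×24); (158−62)/158 = 0.6076 (×4).
Σ = 17.620253. Dividing by the full population N = 50 gives P₁ = 0.3524.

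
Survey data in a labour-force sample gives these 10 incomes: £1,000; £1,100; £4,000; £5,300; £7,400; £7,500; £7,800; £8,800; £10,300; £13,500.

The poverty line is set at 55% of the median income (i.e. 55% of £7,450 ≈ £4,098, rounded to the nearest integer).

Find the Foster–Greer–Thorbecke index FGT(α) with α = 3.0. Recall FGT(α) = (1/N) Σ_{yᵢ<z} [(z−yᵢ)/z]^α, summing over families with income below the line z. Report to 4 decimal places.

0.0824

Poor units: £1,000, £1,100, £4,000 (q = 3 of N = 10).
Normalized shortfalls: (4098−1000)/4098 = 0.7560; (4098−1100)/4098 = 0.7316; (4098−4000)/4098 = 0.0239.
Raised to α = 3.0: 0.43204; 0.39154; 0.00001.
Sum = 0.823601; FGT(3.0) = 0.823601 / 10 = 0.0824.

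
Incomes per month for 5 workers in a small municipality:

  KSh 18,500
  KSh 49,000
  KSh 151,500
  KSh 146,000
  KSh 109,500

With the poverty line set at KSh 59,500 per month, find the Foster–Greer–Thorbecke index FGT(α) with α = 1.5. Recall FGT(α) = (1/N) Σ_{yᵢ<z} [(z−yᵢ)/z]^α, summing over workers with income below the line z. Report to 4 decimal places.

Incomes under z: KSh 18,500, KSh 49,000 (q = 2 of N = 5).
Relative gaps: (59500−18500)/59500 = 0.6891; (59500−49000)/59500 = 0.1765.
Raised to α = 1.5: 0.57201; 0.07413.
Sum = 0.646138; FGT(1.5) = 0.646138 / 5 = 0.1292.

0.1292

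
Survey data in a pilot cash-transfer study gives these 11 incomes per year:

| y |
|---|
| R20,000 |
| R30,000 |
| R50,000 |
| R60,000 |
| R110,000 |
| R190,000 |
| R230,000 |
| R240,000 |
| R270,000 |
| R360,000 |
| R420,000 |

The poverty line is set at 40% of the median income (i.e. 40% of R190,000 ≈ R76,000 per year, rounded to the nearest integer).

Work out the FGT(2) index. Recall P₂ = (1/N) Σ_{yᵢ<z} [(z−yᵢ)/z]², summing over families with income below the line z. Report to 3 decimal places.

0.097

Incomes under z: R20,000, R30,000, R50,000, R60,000 (q = 4 of N = 11).
Gap ratios (z−y)/z: (76000−20000)/76000 = 0.7368; (76000−30000)/76000 = 0.6053; (76000−50000)/76000 = 0.3421; (76000−60000)/76000 = 0.2105.
Squared: 0.5429; 0.3663; 0.1170; 0.0443.
Sum = 1.070637; P₂ = 1.070637 / 11 = 0.097.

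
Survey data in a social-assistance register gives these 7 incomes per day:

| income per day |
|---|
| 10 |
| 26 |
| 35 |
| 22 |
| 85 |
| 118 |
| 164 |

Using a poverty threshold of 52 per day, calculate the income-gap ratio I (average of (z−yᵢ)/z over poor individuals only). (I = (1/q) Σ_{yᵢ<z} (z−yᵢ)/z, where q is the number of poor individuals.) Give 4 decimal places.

0.5529

Incomes under z: 10, 22, 26, 35 (q = 4 of N = 7).
Shortfall ratios (z−y)/z: 0.8077, 0.5769, 0.5000, 0.3269; sum = 2.211538.
I averages over the q = 4 poor units only: 2.211538 / 4 = 0.5529.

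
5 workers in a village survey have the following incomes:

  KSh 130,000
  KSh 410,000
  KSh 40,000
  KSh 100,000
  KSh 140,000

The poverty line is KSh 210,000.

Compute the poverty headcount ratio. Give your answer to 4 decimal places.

0.8000

4 of the 5 workers have income below KSh 210,000.
H = 4/5 = 0.8000.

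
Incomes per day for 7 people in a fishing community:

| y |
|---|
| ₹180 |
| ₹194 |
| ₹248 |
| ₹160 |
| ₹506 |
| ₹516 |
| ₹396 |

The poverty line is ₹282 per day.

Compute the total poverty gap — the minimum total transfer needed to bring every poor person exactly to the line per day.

₹346

Below z: ₹160, ₹180, ₹194, ₹248 (q = 4 of N = 7).
Individual gaps: 282−160 = 122; 282−180 = 102; 282−194 = 88; 282−248 = 34.
Aggregate gap = ₹346.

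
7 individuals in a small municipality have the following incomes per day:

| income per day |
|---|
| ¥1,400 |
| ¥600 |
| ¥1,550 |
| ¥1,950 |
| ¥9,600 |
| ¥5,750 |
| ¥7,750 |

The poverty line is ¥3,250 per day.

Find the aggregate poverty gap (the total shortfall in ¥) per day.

¥7,500

Incomes under z: ¥600, ¥1,400, ¥1,550, ¥1,950 (q = 4 of N = 7).
Individual gaps: 3250−600 = 2650; 3250−1400 = 1850; 3250−1550 = 1700; 3250−1950 = 1300.
Aggregate gap = ¥7,500.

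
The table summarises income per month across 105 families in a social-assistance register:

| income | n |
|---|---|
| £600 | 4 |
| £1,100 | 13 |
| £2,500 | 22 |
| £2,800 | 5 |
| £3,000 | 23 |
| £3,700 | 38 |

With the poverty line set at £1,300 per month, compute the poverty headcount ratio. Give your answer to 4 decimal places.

17 of the 105 families have income below £1,300.
H = 17/105 = 0.1619.

0.1619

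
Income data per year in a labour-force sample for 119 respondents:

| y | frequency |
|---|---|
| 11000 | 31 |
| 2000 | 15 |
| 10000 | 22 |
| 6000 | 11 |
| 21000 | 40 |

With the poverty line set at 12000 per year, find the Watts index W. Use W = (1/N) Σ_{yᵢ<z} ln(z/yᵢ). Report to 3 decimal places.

Incomes under z: 15×2000, 11×6000, 22×10000, 31×11000 (q = 79 of N = 119).
ln(z/y) terms: ln(12000/2000) = 1.7918 (×15); ln(12000/6000) = 0.6931 (×11); ln(12000/10000) = 0.1823 (×22); ln(12000/11000) = 0.0870 (×31).
W = 41.209438 / 119 = 0.346.

0.346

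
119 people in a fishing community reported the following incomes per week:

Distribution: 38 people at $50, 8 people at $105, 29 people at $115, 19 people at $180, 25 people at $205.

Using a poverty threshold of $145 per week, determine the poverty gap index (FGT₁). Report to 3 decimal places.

Incomes under z: 38×$50, 8×$105, 29×$115 (q = 75 of N = 119).
Relative gaps: (145−50)/145 = 0.6552 (×38); (145−105)/145 = 0.2759 (×8); (145−115)/145 = 0.2069 (×29).
Sum of shortfalls = 33.103448; P₁ averages over all N: 33.103448 / 119 = 0.278.

0.278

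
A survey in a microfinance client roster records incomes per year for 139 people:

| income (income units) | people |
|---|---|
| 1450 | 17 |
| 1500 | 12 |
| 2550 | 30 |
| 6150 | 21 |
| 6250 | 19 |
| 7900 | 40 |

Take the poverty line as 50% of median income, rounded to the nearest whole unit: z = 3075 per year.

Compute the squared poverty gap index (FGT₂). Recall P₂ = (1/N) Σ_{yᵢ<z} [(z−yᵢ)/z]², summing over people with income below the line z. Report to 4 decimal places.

0.0631

Incomes under z: 17×1450, 12×1500, 30×2550 (q = 59 of N = 139).
Relative gaps: (3075−1450)/3075 = 0.5285 (×17); (3075−1500)/3075 = 0.5122 (×12); (3075−2550)/3075 = 0.1707 (×30).
Squared: 0.2793 (×17); 0.2623 (×12); 0.0291 (×30).
Sum = 8.770110; P₂ = 8.770110 / 139 = 0.0631.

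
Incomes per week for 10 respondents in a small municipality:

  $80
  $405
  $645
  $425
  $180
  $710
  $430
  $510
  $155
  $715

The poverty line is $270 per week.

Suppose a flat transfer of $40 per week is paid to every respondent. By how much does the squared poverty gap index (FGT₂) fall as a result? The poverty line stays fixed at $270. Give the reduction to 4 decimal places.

Before: below the line — $80, $155, $180; squared poverty gap index (FGT₂) = 0.078772.
After the $40 transfer: below the line — $120, $195, $220; squared poverty gap index (FGT₂) = 0.042010.
Reduction = 0.078772 − 0.042010 = 0.0368.

0.0368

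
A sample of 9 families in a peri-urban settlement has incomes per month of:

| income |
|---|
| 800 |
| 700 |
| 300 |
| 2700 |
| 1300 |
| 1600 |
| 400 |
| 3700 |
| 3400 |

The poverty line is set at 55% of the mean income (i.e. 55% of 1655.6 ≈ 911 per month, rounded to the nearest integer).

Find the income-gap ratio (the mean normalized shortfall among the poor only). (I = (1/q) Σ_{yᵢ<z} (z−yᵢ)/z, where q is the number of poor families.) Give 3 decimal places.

0.396

Below z: 300, 400, 700, 800 (q = 4 of N = 9).
Relative gaps: 0.6707, 0.5609, 0.2316, 0.1218; sum = 1.585071.
The income-gap ratio divides by q (the poor only): 1.585071 / 4 = 0.396.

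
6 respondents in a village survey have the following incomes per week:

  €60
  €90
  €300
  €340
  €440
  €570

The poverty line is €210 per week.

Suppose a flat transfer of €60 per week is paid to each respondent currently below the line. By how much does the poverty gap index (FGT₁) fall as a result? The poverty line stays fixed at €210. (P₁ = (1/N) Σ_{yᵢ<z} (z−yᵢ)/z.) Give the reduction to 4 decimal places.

Before: below the line — €60, €90; poverty gap index (FGT₁) = 0.214286.
After the €60 transfer: below the line — €120, €150; poverty gap index (FGT₁) = 0.119048.
Reduction = 0.214286 − 0.119048 = 0.0952.

0.0952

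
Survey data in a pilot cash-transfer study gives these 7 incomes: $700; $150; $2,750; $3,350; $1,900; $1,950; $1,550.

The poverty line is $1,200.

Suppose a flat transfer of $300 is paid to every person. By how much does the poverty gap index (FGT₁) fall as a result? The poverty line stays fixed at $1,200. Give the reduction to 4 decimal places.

0.0714

Before: below the line — $150, $700; poverty gap index (FGT₁) = 0.184524.
After the $300 transfer: below the line — $450, $1,000; poverty gap index (FGT₁) = 0.113095.
Reduction = 0.184524 − 0.113095 = 0.0714.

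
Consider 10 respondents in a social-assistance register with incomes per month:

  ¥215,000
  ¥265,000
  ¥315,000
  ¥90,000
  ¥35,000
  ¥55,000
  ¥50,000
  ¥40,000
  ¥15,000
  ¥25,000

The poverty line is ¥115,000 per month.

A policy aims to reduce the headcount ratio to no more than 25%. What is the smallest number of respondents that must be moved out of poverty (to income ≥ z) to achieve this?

Currently q = 7 of N = 10 are below the line (H = 0.700).
A headcount ratio of at most 25% allows at most ⌊0.25 × 10⌋ = 2 poor respondents.
So at least 7 − 2 = 5 must be lifted.

5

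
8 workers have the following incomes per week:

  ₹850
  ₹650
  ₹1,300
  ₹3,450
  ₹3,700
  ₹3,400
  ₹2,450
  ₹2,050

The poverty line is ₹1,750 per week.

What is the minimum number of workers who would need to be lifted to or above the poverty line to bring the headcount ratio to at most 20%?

3 of the 8 workers are poor, so H = 3/8 = 0.375.
A headcount ratio of at most 20% allows at most ⌊0.20 × 8⌋ = 1 poor workers.
So at least 3 − 1 = 2 must be lifted.

2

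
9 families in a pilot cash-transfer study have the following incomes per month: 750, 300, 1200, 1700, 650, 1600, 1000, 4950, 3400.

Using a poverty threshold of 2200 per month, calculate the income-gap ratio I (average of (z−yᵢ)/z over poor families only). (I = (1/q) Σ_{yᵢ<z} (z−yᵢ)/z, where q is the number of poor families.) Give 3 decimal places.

Below z: 300, 650, 750, 1000, 1200, 1600, 1700 (q = 7 of N = 9).
Shortfall ratios (z−y)/z: 0.8636, 0.7045, 0.6591, 0.5455, 0.4545, 0.2727, 0.2273; sum = 3.727273.
The income-gap ratio divides by q (the poor only): 3.727273 / 7 = 0.532.

0.532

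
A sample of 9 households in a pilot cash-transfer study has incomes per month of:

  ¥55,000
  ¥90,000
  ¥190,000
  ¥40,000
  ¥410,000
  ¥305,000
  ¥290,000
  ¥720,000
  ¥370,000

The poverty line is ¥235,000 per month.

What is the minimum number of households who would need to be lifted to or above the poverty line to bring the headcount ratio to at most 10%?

Currently q = 4 of N = 9 are below the line (H = 0.444).
A headcount ratio of at most 10% allows at most ⌊0.10 × 9⌋ = 0 poor households.
So at least 4 − 0 = 4 must be lifted.

4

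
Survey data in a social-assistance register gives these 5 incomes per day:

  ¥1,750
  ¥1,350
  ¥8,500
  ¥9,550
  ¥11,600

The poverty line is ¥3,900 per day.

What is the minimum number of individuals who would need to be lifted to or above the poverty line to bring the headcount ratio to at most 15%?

2 of the 5 individuals are poor, so H = 2/5 = 0.400.
A headcount ratio of at most 15% allows at most ⌊0.15 × 5⌋ = 0 poor individuals.
So at least 2 − 0 = 2 must be lifted.

2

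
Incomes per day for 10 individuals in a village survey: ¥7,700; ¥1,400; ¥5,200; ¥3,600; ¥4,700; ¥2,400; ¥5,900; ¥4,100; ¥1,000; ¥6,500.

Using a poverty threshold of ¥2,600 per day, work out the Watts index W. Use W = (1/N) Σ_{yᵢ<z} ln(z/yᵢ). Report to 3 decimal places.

Poor units: ¥1,000, ¥1,400, ¥2,400 (q = 3 of N = 10).
Log gaps: ln(2600/1000) = 0.9555; ln(2600/1400) = 0.6190; ln(2600/2400) = 0.0800.
W = 1.654593 / 10 = 0.165.

0.165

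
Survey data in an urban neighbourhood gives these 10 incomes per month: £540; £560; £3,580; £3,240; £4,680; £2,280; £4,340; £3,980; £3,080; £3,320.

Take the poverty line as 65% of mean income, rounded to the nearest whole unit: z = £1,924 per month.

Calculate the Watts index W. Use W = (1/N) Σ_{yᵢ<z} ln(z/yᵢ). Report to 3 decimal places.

Below z: £540, £560 (q = 2 of N = 10).
ln(z/y) terms: ln(1924/540) = 1.2706; ln(1924/560) = 1.2342.
W = 2.504817 / 10 = 0.250.

0.250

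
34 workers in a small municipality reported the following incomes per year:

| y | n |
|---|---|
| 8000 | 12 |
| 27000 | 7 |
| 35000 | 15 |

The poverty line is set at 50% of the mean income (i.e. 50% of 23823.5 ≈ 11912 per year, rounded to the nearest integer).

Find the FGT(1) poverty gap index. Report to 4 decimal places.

0.1159

Below z: 12×8000 (q = 12 of N = 34).
Relative gaps: (11912−8000)/11912 = 0.3284 (×12).
Sum of shortfalls = 3.940900; P₁ averages over all N: 3.940900 / 34 = 0.1159.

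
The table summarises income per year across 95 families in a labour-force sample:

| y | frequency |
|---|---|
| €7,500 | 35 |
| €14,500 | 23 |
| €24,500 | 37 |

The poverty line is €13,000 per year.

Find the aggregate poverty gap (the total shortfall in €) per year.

€192,500

Below z: 35×€7,500 (q = 35 of N = 95).
Individual gaps: 35×(13000−7500) = 192500.
Aggregate gap = €192,500.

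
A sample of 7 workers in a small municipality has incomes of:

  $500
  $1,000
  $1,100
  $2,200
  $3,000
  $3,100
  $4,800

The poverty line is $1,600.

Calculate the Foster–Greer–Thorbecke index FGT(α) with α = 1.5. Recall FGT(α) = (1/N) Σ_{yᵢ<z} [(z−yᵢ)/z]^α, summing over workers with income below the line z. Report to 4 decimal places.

Poor units: $500, $1,000, $1,100 (q = 3 of N = 7).
Normalized shortfalls: (1600−500)/1600 = 0.6875; (1600−1000)/1600 = 0.3750; (1600−1100)/1600 = 0.3125.
Raised to α = 1.5: 0.57004; 0.22964; 0.17469.
Sum = 0.974377; FGT(1.5) = 0.974377 / 7 = 0.1392.

0.1392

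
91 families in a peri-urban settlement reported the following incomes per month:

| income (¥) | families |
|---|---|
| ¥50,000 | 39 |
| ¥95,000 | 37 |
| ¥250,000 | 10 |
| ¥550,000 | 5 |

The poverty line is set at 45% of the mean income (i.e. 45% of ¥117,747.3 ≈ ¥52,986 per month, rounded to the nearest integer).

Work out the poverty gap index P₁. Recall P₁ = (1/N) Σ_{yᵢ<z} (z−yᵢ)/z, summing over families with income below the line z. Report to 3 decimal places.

0.024

Below the line: 39×¥50,000 (q = 39 of N = 91).
Normalized shortfalls: (52986−50000)/52986 = 0.0564 (×39).
Σ = 2.197826. Dividing by the full population N = 91 gives P₁ = 0.024.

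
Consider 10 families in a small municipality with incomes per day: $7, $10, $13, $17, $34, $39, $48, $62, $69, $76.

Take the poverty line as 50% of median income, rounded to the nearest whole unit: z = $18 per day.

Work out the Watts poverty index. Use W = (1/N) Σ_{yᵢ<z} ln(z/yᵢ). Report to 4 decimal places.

Incomes under z: $7, $10, $13, $17 (q = 4 of N = 10).
ln(z/y) terms: ln(18/7) = 0.9445; ln(18/10) = 0.5878; ln(18/13) = 0.3254; ln(18/17) = 0.0572.
W = 1.914829 / 10 = 0.1915.

0.1915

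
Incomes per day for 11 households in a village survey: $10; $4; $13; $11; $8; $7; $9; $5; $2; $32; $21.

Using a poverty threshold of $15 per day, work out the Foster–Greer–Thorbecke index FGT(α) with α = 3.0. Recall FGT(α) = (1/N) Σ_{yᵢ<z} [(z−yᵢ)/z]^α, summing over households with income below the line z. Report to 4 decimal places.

Incomes under z: $2, $4, $5, $7, $8, $9, $10, $11, $13 (q = 9 of N = 11).
Relative gaps: (15−2)/15 = 0.8667; (15−4)/15 = 0.7333; (15−5)/15 = 0.6667; (15−7)/15 = 0.5333; (15−8)/15 = 0.4667; (15−9)/15 = 0.4000; (15−10)/15 = 0.3333; (15−11)/15 = 0.2667; (15−13)/15 = 0.1333.
Raised to α = 3.0: 0.65096; 0.39437; 0.29630; 0.15170; 0.10163; 0.06400; 0.03704; 0.01896; 0.00237.
Sum = 1.717333; FGT(3.0) = 1.717333 / 11 = 0.1561.

0.1561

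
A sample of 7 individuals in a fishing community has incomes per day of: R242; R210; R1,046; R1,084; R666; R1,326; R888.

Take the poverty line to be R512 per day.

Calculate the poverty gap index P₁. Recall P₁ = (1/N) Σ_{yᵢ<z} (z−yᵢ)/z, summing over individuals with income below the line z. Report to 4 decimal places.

0.1596

Poor units: R210, R242 (q = 2 of N = 7).
Relative gaps: (512−210)/512 = 0.5898; (512−242)/512 = 0.5273.
Σ = 1.117188. Dividing by the full population N = 7 gives P₁ = 0.1596.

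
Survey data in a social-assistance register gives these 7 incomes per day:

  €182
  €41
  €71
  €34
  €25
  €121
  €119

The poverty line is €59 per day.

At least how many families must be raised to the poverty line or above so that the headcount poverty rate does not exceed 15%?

2

Currently q = 3 of N = 7 are below the line (H = 0.429).
A headcount ratio of at most 15% allows at most ⌊0.15 × 7⌋ = 1 poor families.
So at least 3 − 1 = 2 must be lifted.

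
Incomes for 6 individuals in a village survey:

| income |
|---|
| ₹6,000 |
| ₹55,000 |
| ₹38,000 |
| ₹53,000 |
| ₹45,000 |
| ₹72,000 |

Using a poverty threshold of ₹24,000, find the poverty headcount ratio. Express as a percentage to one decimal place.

1 of the 6 individuals have income below ₹24,000.
H = 1/6 = 16.7%.

16.7%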